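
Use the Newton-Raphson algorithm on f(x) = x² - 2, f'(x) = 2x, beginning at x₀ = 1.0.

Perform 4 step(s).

f(x) = x² - 2
f'(x) = 2x
x₀ = 1.0

Newton-Raphson formula: x_{n+1} = x_n - f(x_n)/f'(x_n)

Iteration 1:
  f(1.000000) = -1.000000
  f'(1.000000) = 2.000000
  x_1 = 1.000000 - (-1.000000)/2.000000 = 1.500000
Iteration 2:
  f(1.500000) = 0.250000
  f'(1.500000) = 3.000000
  x_2 = 1.500000 - 0.250000/3.000000 = 1.416667
Iteration 3:
  f(1.416667) = 0.006944
  f'(1.416667) = 2.833333
  x_3 = 1.416667 - 0.006944/2.833333 = 1.414216
Iteration 4:
  f(1.414216) = 0.000006
  f'(1.414216) = 2.828431
  x_4 = 1.414216 - 0.000006/2.828431 = 1.414214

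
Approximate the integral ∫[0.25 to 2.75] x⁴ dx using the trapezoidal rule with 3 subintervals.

f(x) = x⁴
a = 0.25, b = 2.75, n = 3
h = (b - a)/n = 0.833333

Trapezoidal rule: (h/2)[f(x₀) + 2f(x₁) + 2f(x₂) + ... + f(xₙ)]

x_0 = 0.2500, f(x_0) = 0.003906, coefficient = 1
x_1 = 1.0833, f(x_1) = 1.377363, coefficient = 2
x_2 = 1.9167, f(x_2) = 13.495419, coefficient = 2
x_3 = 2.7500, f(x_3) = 57.191406, coefficient = 1

I ≈ (0.833333/2) × 86.940876 = 36.225365
Exact value: 31.455078
Error: 4.770287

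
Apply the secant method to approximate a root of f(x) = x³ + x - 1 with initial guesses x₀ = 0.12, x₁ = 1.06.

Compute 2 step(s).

f(x) = x³ + x - 1
x₀ = 0.12, x₁ = 1.06

Secant formula: x_{n+1} = x_n - f(x_n)(x_n - x_{n-1})/(f(x_n) - f(x_{n-1}))

Iteration 1:
  f(0.120000) = -0.878272
  f(1.060000) = 1.251016
  x_2 = 1.060000 - 1.251016×(1.060000 - 0.120000)/(1.251016 - (-0.878272))
       = 0.507724
Iteration 2:
  f(1.060000) = 1.251016
  f(0.507724) = -0.361393
  x_3 = 0.507724 - (-0.361393)×(0.507724 - 1.060000)/(-0.361393 - 1.251016)
       = 0.631507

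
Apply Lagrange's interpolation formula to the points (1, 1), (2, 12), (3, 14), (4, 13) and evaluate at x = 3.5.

Lagrange interpolation formula:
P(x) = Σ yᵢ × Lᵢ(x)
where Lᵢ(x) = Π_{j≠i} (x - xⱼ)/(xᵢ - xⱼ)

L_0(3.5) = (3.5 - 2)/(1 - 2) × (3.5 - 3)/(1 - 3) × (3.5 - 4)/(1 - 4) = 0.062500
L_1(3.5) = (3.5 - 1)/(2 - 1) × (3.5 - 3)/(2 - 3) × (3.5 - 4)/(2 - 4) = -0.312500
L_2(3.5) = (3.5 - 1)/(3 - 1) × (3.5 - 2)/(3 - 2) × (3.5 - 4)/(3 - 4) = 0.937500
L_3(3.5) = (3.5 - 1)/(4 - 1) × (3.5 - 2)/(4 - 2) × (3.5 - 3)/(4 - 3) = 0.312500

P(3.5) = 1×L_0(3.5) + 12×L_1(3.5) + 14×L_2(3.5) + 13×L_3(3.5)
P(3.5) = 13.500000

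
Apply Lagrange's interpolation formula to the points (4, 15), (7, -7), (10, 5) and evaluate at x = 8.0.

Lagrange interpolation formula:
P(x) = Σ yᵢ × Lᵢ(x)
where Lᵢ(x) = Π_{j≠i} (x - xⱼ)/(xᵢ - xⱼ)

L_0(8.0) = (8.0 - 7)/(4 - 7) × (8.0 - 10)/(4 - 10) = -0.111111
L_1(8.0) = (8.0 - 4)/(7 - 4) × (8.0 - 10)/(7 - 10) = 0.888889
L_2(8.0) = (8.0 - 4)/(10 - 4) × (8.0 - 7)/(10 - 7) = 0.222222

P(8.0) = 15×L_0(8.0) + (-7)×L_1(8.0) + 5×L_2(8.0)
P(8.0) = -6.777778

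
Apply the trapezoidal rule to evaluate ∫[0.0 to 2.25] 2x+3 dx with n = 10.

f(x) = 2x+3
a = 0.0, b = 2.25, n = 10
h = (b - a)/n = 0.225000

Trapezoidal rule: (h/2)[f(x₀) + 2f(x₁) + 2f(x₂) + ... + f(xₙ)]

x_0 = 0.0000, f(x_0) = 3.000000, coefficient = 1
x_1 = 0.2250, f(x_1) = 3.450000, coefficient = 2
x_2 = 0.4500, f(x_2) = 3.900000, coefficient = 2
x_3 = 0.6750, f(x_3) = 4.350000, coefficient = 2
x_4 = 0.9000, f(x_4) = 4.800000, coefficient = 2
x_5 = 1.1250, f(x_5) = 5.250000, coefficient = 2
x_6 = 1.3500, f(x_6) = 5.700000, coefficient = 2
x_7 = 1.5750, f(x_7) = 6.150000, coefficient = 2
x_8 = 1.8000, f(x_8) = 6.600000, coefficient = 2
x_9 = 2.0250, f(x_9) = 7.050000, coefficient = 2
x_10 = 2.2500, f(x_10) = 7.500000, coefficient = 1

I ≈ (0.225000/2) × 105.000000 = 11.812500
Exact value: 11.812500
Error: 0.000000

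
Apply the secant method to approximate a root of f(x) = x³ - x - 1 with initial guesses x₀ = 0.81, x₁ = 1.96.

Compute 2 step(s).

f(x) = x³ - x - 1
x₀ = 0.81, x₁ = 1.96

Secant formula: x_{n+1} = x_n - f(x_n)(x_n - x_{n-1})/(f(x_n) - f(x_{n-1}))

Iteration 1:
  f(0.810000) = -1.278559
  f(1.960000) = 4.569536
  x_2 = 1.960000 - 4.569536×(1.960000 - 0.810000)/(4.569536 - (-1.278559))
       = 1.061423
Iteration 2:
  f(1.960000) = 4.569536
  f(1.061423) = -0.865605
  x_3 = 1.061423 - (-0.865605)×(1.061423 - 1.960000)/(-0.865605 - 4.569536)
       = 1.204531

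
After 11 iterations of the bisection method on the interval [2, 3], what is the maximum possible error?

Bisection error bound: |error| ≤ (b-a)/2^n
|error| ≤ (3 - 2)/2^11 = 1/2^11
|error| ≤ 0.0004882812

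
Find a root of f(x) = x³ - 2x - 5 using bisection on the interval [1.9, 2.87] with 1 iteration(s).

f(x) = x³ - 2x - 5
Initial interval: [1.9, 2.87]

Iteration 1:
  c_1 = (1.900000 + 2.870000)/2 = 2.385000
  f(c_1) = f(2.385000) = 3.796417
  f(a) × f(c) < 0, new interval: [1.900000, 2.385000]

After 1 iteration(s), the approximation is c_1 = 2.385000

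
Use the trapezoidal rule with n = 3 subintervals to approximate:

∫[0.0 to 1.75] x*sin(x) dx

f(x) = x*sin(x)
a = 0.0, b = 1.75, n = 3
h = (b - a)/n = 0.583333

Trapezoidal rule: (h/2)[f(x₀) + 2f(x₁) + 2f(x₂) + ... + f(xₙ)]

x_0 = 0.0000, f(x_0) = 0.000000, coefficient = 1
x_1 = 0.5833, f(x_1) = 0.321305, coefficient = 2
x_2 = 1.1667, f(x_2) = 1.072686, coefficient = 2
x_3 = 1.7500, f(x_3) = 1.721975, coefficient = 1

I ≈ (0.583333/2) × 4.509958 = 1.315404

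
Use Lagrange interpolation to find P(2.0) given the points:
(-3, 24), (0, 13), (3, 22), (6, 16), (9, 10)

Lagrange interpolation formula:
P(x) = Σ yᵢ × Lᵢ(x)
where Lᵢ(x) = Π_{j≠i} (x - xⱼ)/(xᵢ - xⱼ)

L_0(2.0) = (2.0 - 0)/(-3 - 0) × (2.0 - 3)/(-3 - 3) × (2.0 - 6)/(-3 - 6) × (2.0 - 9)/(-3 - 9) = -0.028807
L_1(2.0) = (2.0 - (-3))/(0 - (-3)) × (2.0 - 3)/(0 - 3) × (2.0 - 6)/(0 - 6) × (2.0 - 9)/(0 - 9) = 0.288066
L_2(2.0) = (2.0 - (-3))/(3 - (-3)) × (2.0 - 0)/(3 - 0) × (2.0 - 6)/(3 - 6) × (2.0 - 9)/(3 - 9) = 0.864198
L_3(2.0) = (2.0 - (-3))/(6 - (-3)) × (2.0 - 0)/(6 - 0) × (2.0 - 3)/(6 - 3) × (2.0 - 9)/(6 - 9) = -0.144033
L_4(2.0) = (2.0 - (-3))/(9 - (-3)) × (2.0 - 0)/(9 - 0) × (2.0 - 3)/(9 - 3) × (2.0 - 6)/(9 - 6) = 0.020576

P(2.0) = 24×L_0(2.0) + 13×L_1(2.0) + 22×L_2(2.0) + 16×L_3(2.0) + 10×L_4(2.0)
P(2.0) = 19.967078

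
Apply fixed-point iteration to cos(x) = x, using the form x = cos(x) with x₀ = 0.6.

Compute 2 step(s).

Equation: cos(x) = x
Fixed-point form: x = cos(x)
x₀ = 0.6

x_1 = g(0.600000) = 0.825336
x_2 = g(0.825336) = 0.678310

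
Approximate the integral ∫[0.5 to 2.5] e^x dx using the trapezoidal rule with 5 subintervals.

f(x) = e^x
a = 0.5, b = 2.5, n = 5
h = (b - a)/n = 0.400000

Trapezoidal rule: (h/2)[f(x₀) + 2f(x₁) + 2f(x₂) + ... + f(xₙ)]

x_0 = 0.5000, f(x_0) = 1.648721, coefficient = 1
x_1 = 0.9000, f(x_1) = 2.459603, coefficient = 2
x_2 = 1.3000, f(x_2) = 3.669297, coefficient = 2
x_3 = 1.7000, f(x_3) = 5.473947, coefficient = 2
x_4 = 2.1000, f(x_4) = 8.166170, coefficient = 2
x_5 = 2.5000, f(x_5) = 12.182494, coefficient = 1

I ≈ (0.400000/2) × 53.369249 = 10.673850
Exact value: 10.533773
Error: 0.140077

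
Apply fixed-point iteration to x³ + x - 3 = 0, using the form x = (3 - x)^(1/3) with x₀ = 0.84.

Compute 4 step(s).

Equation: x³ + x - 3 = 0
Fixed-point form: x = (3 - x)^(1/3)
x₀ = 0.84

x_1 = g(0.840000) = 1.292661
x_2 = g(1.292661) = 1.195198
x_3 = g(1.195198) = 1.217521
x_4 = g(1.217521) = 1.212481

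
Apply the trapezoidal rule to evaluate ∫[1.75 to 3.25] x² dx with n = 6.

f(x) = x²
a = 1.75, b = 3.25, n = 6
h = (b - a)/n = 0.250000

Trapezoidal rule: (h/2)[f(x₀) + 2f(x₁) + 2f(x₂) + ... + f(xₙ)]

x_0 = 1.7500, f(x_0) = 3.062500, coefficient = 1
x_1 = 2.0000, f(x_1) = 4.000000, coefficient = 2
x_2 = 2.2500, f(x_2) = 5.062500, coefficient = 2
x_3 = 2.5000, f(x_3) = 6.250000, coefficient = 2
x_4 = 2.7500, f(x_4) = 7.562500, coefficient = 2
x_5 = 3.0000, f(x_5) = 9.000000, coefficient = 2
x_6 = 3.2500, f(x_6) = 10.562500, coefficient = 1

I ≈ (0.250000/2) × 77.375000 = 9.671875
Exact value: 9.656250
Error: 0.015625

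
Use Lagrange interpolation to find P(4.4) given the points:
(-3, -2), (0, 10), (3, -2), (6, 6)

Lagrange interpolation formula:
P(x) = Σ yᵢ × Lᵢ(x)
where Lᵢ(x) = Π_{j≠i} (x - xⱼ)/(xᵢ - xⱼ)

L_0(4.4) = (4.4 - 0)/(-3 - 0) × (4.4 - 3)/(-3 - 3) × (4.4 - 6)/(-3 - 6) = 0.060840
L_1(4.4) = (4.4 - (-3))/(0 - (-3)) × (4.4 - 3)/(0 - 3) × (4.4 - 6)/(0 - 6) = -0.306963
L_2(4.4) = (4.4 - (-3))/(3 - (-3)) × (4.4 - 0)/(3 - 0) × (4.4 - 6)/(3 - 6) = 0.964741
L_3(4.4) = (4.4 - (-3))/(6 - (-3)) × (4.4 - 0)/(6 - 0) × (4.4 - 3)/(6 - 3) = 0.281383

P(4.4) = (-2)×L_0(4.4) + 10×L_1(4.4) + (-2)×L_2(4.4) + 6×L_3(4.4)
P(4.4) = -3.432494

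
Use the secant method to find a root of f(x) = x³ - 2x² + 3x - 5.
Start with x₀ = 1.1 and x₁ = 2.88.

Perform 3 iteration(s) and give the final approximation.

f(x) = x³ - 2x² + 3x - 5
x₀ = 1.1, x₁ = 2.88

Secant formula: x_{n+1} = x_n - f(x_n)(x_n - x_{n-1})/(f(x_n) - f(x_{n-1}))

Iteration 1:
  f(1.100000) = -2.789000
  f(2.880000) = 10.939072
  x_2 = 2.880000 - 10.939072×(2.880000 - 1.100000)/(10.939072 - (-2.789000))
       = 1.461625
Iteration 2:
  f(2.880000) = 10.939072
  f(1.461625) = -1.765280
  x_3 = 1.461625 - (-1.765280)×(1.461625 - 2.880000)/(-1.765280 - 10.939072)
       = 1.658710
Iteration 3:
  f(1.461625) = -1.765280
  f(1.658710) = -0.962869
  x_4 = 1.658710 - (-0.962869)×(1.658710 - 1.461625)/(-0.962869 - (-1.765280))
       = 1.895205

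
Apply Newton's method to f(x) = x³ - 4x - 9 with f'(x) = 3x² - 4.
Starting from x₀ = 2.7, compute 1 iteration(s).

f(x) = x³ - 4x - 9
f'(x) = 3x² - 4
x₀ = 2.7

Newton-Raphson formula: x_{n+1} = x_n - f(x_n)/f'(x_n)

Iteration 1:
  f(2.700000) = -0.117000
  f'(2.700000) = 17.870000
  x_1 = 2.700000 - (-0.117000)/17.870000 = 2.706547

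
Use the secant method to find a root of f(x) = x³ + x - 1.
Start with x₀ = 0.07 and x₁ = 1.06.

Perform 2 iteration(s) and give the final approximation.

f(x) = x³ + x - 1
x₀ = 0.07, x₁ = 1.06

Secant formula: x_{n+1} = x_n - f(x_n)(x_n - x_{n-1})/(f(x_n) - f(x_{n-1}))

Iteration 1:
  f(0.070000) = -0.929657
  f(1.060000) = 1.251016
  x_2 = 1.060000 - 1.251016×(1.060000 - 0.070000)/(1.251016 - (-0.929657))
       = 0.492053
Iteration 2:
  f(1.060000) = 1.251016
  f(0.492053) = -0.388812
  x_3 = 0.492053 - (-0.388812)×(0.492053 - 1.060000)/(-0.388812 - 1.251016)
       = 0.626717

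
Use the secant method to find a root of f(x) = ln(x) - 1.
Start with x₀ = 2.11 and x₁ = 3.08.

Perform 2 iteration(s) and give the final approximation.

f(x) = ln(x) - 1
x₀ = 2.11, x₁ = 3.08

Secant formula: x_{n+1} = x_n - f(x_n)(x_n - x_{n-1})/(f(x_n) - f(x_{n-1}))

Iteration 1:
  f(2.110000) = -0.253312
  f(3.080000) = 0.124930
  x_2 = 3.080000 - 0.124930×(3.080000 - 2.110000)/(0.124930 - (-0.253312))
       = 2.759618
Iteration 2:
  f(3.080000) = 0.124930
  f(2.759618) = 0.015092
  x_3 = 2.759618 - 0.015092×(2.759618 - 3.080000)/(0.015092 - 0.124930)
       = 2.715596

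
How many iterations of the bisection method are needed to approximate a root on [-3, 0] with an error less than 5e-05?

We need (b-a)/2^n ≤ 5e-05
(0 - (-3))/2^n ≤ 5e-05
3/2^n ≤ 5e-05
2^n ≥ 60000
n ≥ log₂(60000) = 15.87
n ≥ 16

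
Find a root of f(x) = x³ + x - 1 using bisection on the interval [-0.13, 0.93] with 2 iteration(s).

f(x) = x³ + x - 1
Initial interval: [-0.13, 0.93]

Iteration 1:
  c_1 = (-0.130000 + 0.930000)/2 = 0.400000
  f(c_1) = f(0.400000) = -0.536000
  f(a) × f(c) ≥ 0, new interval: [0.400000, 0.930000]
Iteration 2:
  c_2 = (0.400000 + 0.930000)/2 = 0.665000
  f(c_2) = f(0.665000) = -0.040920
  f(a) × f(c) ≥ 0, new interval: [0.665000, 0.930000]

After 2 iteration(s), the approximation is c_2 = 0.665000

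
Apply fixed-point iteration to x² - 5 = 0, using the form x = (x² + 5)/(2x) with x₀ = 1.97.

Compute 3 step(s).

Equation: x² - 5 = 0
Fixed-point form: x = (x² + 5)/(2x)
x₀ = 1.97

x_1 = g(1.970000) = 2.254036
x_2 = g(2.254036) = 2.236140
x_3 = g(2.236140) = 2.236068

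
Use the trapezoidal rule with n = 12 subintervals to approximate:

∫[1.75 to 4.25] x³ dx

f(x) = x³
a = 1.75, b = 4.25, n = 12
h = (b - a)/n = 0.208333

Trapezoidal rule: (h/2)[f(x₀) + 2f(x₁) + 2f(x₂) + ... + f(xₙ)]

x_0 = 1.7500, f(x_0) = 5.359375, coefficient = 1
x_1 = 1.9583, f(x_1) = 7.510344, coefficient = 2
x_2 = 2.1667, f(x_2) = 10.171296, coefficient = 2
x_3 = 2.3750, f(x_3) = 13.396484, coefficient = 2
x_4 = 2.5833, f(x_4) = 17.240162, coefficient = 2
x_5 = 2.7917, f(x_5) = 21.756583, coefficient = 2
x_6 = 3.0000, f(x_6) = 27.000000, coefficient = 2
x_7 = 3.2083, f(x_7) = 33.024667, coefficient = 2
x_8 = 3.4167, f(x_8) = 39.884838, coefficient = 2
x_9 = 3.6250, f(x_9) = 47.634766, coefficient = 2
x_10 = 3.8333, f(x_10) = 56.328704, coefficient = 2
x_11 = 4.0417, f(x_11) = 66.020906, coefficient = 2
x_12 = 4.2500, f(x_12) = 76.765625, coefficient = 1

I ≈ (0.208333/2) × 762.062500 = 79.381510
Exact value: 79.218750
Error: 0.162760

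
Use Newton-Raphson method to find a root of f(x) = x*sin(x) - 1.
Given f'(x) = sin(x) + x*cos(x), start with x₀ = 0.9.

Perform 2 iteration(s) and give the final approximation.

f(x) = x*sin(x) - 1
f'(x) = sin(x) + x*cos(x)
x₀ = 0.9

Newton-Raphson formula: x_{n+1} = x_n - f(x_n)/f'(x_n)

Iteration 1:
  f(0.900000) = -0.295006
  f'(0.900000) = 1.342776
  x_1 = 0.900000 - (-0.295006)/1.342776 = 1.119698
Iteration 2:
  f(1.119698) = 0.007694
  f'(1.119698) = 1.388106
  x_2 = 1.119698 - 0.007694/1.388106 = 1.114156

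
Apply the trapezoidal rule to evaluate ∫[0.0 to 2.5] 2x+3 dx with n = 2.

f(x) = 2x+3
a = 0.0, b = 2.5, n = 2
h = (b - a)/n = 1.250000

Trapezoidal rule: (h/2)[f(x₀) + 2f(x₁) + 2f(x₂) + ... + f(xₙ)]

x_0 = 0.0000, f(x_0) = 3.000000, coefficient = 1
x_1 = 1.2500, f(x_1) = 5.500000, coefficient = 2
x_2 = 2.5000, f(x_2) = 8.000000, coefficient = 1

I ≈ (1.250000/2) × 22.000000 = 13.750000
Exact value: 13.750000
Error: 0.000000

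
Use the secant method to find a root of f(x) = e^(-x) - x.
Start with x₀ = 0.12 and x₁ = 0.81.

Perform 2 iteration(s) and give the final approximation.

f(x) = e^(-x) - x
x₀ = 0.12, x₁ = 0.81

Secant formula: x_{n+1} = x_n - f(x_n)(x_n - x_{n-1})/(f(x_n) - f(x_{n-1}))

Iteration 1:
  f(0.120000) = 0.766920
  f(0.810000) = -0.365142
  x_2 = 0.810000 - (-0.365142)×(0.810000 - 0.120000)/(-0.365142 - 0.766920)
       = 0.587443
Iteration 2:
  f(0.810000) = -0.365142
  f(0.587443) = -0.031697
  x_3 = 0.587443 - (-0.031697)×(0.587443 - 0.810000)/(-0.031697 - (-0.365142))
       = 0.566287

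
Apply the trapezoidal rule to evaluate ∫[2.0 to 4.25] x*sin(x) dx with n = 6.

f(x) = x*sin(x)
a = 2.0, b = 4.25, n = 6
h = (b - a)/n = 0.375000

Trapezoidal rule: (h/2)[f(x₀) + 2f(x₁) + 2f(x₂) + ... + f(xₙ)]

x_0 = 2.0000, f(x_0) = 1.818595, coefficient = 1
x_1 = 2.3750, f(x_1) = 1.647502, coefficient = 2
x_2 = 2.7500, f(x_2) = 1.049568, coefficient = 2
x_3 = 3.1250, f(x_3) = 0.051850, coefficient = 2
x_4 = 3.5000, f(x_4) = -1.227741, coefficient = 2
x_5 = 3.8750, f(x_5) = -2.593944, coefficient = 2
x_6 = 4.2500, f(x_6) = -3.803705, coefficient = 1

I ≈ (0.375000/2) × -4.130641 = -0.774495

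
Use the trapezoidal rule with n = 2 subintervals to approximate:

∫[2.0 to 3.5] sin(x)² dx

f(x) = sin(x)²
a = 2.0, b = 3.5, n = 2
h = (b - a)/n = 0.750000

Trapezoidal rule: (h/2)[f(x₀) + 2f(x₁) + 2f(x₂) + ... + f(xₙ)]

x_0 = 2.0000, f(x_0) = 0.826822, coefficient = 1
x_1 = 2.7500, f(x_1) = 0.145665, coefficient = 2
x_2 = 3.5000, f(x_2) = 0.123049, coefficient = 1

I ≈ (0.750000/2) × 1.241201 = 0.465450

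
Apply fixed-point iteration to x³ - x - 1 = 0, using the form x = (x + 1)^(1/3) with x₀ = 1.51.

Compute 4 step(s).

Equation: x³ - x - 1 = 0
Fixed-point form: x = (x + 1)^(1/3)
x₀ = 1.51

x_1 = g(1.510000) = 1.359016
x_2 = g(1.359016) = 1.331201
x_3 = g(1.331201) = 1.325948
x_4 = g(1.325948) = 1.324952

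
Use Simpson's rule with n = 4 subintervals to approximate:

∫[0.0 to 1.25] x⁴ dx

f(x) = x⁴
a = 0.0, b = 1.25, n = 4
h = (b - a)/n = 0.312500

Simpson's rule: (h/3)[f(x₀) + 4f(x₁) + 2f(x₂) + ... + f(xₙ)]

x_0 = 0.0000, f(x_0) = 0.000000, coefficient = 1
x_1 = 0.3125, f(x_1) = 0.009537, coefficient = 4
x_2 = 0.6250, f(x_2) = 0.152588, coefficient = 2
x_3 = 0.9375, f(x_3) = 0.772476, coefficient = 4
x_4 = 1.2500, f(x_4) = 2.441406, coefficient = 1

I ≈ (0.312500/3) × 5.874634 = 0.611941
Exact value: 0.610352
Error: 0.001589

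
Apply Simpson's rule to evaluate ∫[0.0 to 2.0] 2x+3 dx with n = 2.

f(x) = 2x+3
a = 0.0, b = 2.0, n = 2
h = (b - a)/n = 1.000000

Simpson's rule: (h/3)[f(x₀) + 4f(x₁) + 2f(x₂) + ... + f(xₙ)]

x_0 = 0.0000, f(x_0) = 3.000000, coefficient = 1
x_1 = 1.0000, f(x_1) = 5.000000, coefficient = 4
x_2 = 2.0000, f(x_2) = 7.000000, coefficient = 1

I ≈ (1.000000/3) × 30.000000 = 10.000000
Exact value: 10.000000
Error: 0.000000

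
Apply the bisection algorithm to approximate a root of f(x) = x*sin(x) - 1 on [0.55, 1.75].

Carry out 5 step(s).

f(x) = x*sin(x) - 1
Initial interval: [0.55, 1.75]

Iteration 1:
  c_1 = (0.550000 + 1.750000)/2 = 1.150000
  f(c_1) = f(1.150000) = 0.049679
  f(a) × f(c) < 0, new interval: [0.550000, 1.150000]
Iteration 2:
  c_2 = (0.550000 + 1.150000)/2 = 0.850000
  f(c_2) = f(0.850000) = -0.361412
  f(a) × f(c) ≥ 0, new interval: [0.850000, 1.150000]
Iteration 3:
  c_3 = (0.850000 + 1.150000)/2 = 1.000000
  f(c_3) = f(1.000000) = -0.158529
  f(a) × f(c) ≥ 0, new interval: [1.000000, 1.150000]
Iteration 4:
  c_4 = (1.000000 + 1.150000)/2 = 1.075000
  f(c_4) = f(1.075000) = -0.054441
  f(a) × f(c) ≥ 0, new interval: [1.075000, 1.150000]
Iteration 5:
  c_5 = (1.075000 + 1.150000)/2 = 1.112500
  f(c_5) = f(1.112500) = -0.002302
  f(a) × f(c) ≥ 0, new interval: [1.112500, 1.150000]

After 5 iteration(s), the approximation is c_5 = 1.112500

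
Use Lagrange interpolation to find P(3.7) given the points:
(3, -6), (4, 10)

Lagrange interpolation formula:
P(x) = Σ yᵢ × Lᵢ(x)
where Lᵢ(x) = Π_{j≠i} (x - xⱼ)/(xᵢ - xⱼ)

L_0(3.7) = (3.7 - 4)/(3 - 4) = 0.300000
L_1(3.7) = (3.7 - 3)/(4 - 3) = 0.700000

P(3.7) = (-6)×L_0(3.7) + 10×L_1(3.7)
P(3.7) = 5.200000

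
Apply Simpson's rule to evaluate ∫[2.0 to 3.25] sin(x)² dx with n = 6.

f(x) = sin(x)²
a = 2.0, b = 3.25, n = 6
h = (b - a)/n = 0.208333

Simpson's rule: (h/3)[f(x₀) + 4f(x₁) + 2f(x₂) + ... + f(xₙ)]

x_0 = 2.0000, f(x_0) = 0.826822, coefficient = 1
x_1 = 2.2083, f(x_1) = 0.645715, coefficient = 4
x_2 = 2.4167, f(x_2) = 0.439675, coefficient = 2
x_3 = 2.6250, f(x_3) = 0.243957, coefficient = 4
x_4 = 2.8333, f(x_4) = 0.092052, coefficient = 2
x_5 = 3.0417, f(x_5) = 0.009952, coefficient = 4
x_6 = 3.2500, f(x_6) = 0.011706, coefficient = 1

I ≈ (0.208333/3) × 5.500481 = 0.381978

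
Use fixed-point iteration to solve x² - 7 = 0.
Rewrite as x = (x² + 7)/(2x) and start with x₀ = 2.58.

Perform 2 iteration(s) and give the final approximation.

Equation: x² - 7 = 0
Fixed-point form: x = (x² + 7)/(2x)
x₀ = 2.58

x_1 = g(2.580000) = 2.646589
x_2 = g(2.646589) = 2.645751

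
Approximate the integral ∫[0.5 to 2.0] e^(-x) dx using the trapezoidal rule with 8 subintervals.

f(x) = e^(-x)
a = 0.5, b = 2.0, n = 8
h = (b - a)/n = 0.187500

Trapezoidal rule: (h/2)[f(x₀) + 2f(x₁) + 2f(x₂) + ... + f(xₙ)]

x_0 = 0.5000, f(x_0) = 0.606531, coefficient = 1
x_1 = 0.6875, f(x_1) = 0.502832, coefficient = 2
x_2 = 0.8750, f(x_2) = 0.416862, coefficient = 2
x_3 = 1.0625, f(x_3) = 0.345591, coefficient = 2
x_4 = 1.2500, f(x_4) = 0.286505, coefficient = 2
x_5 = 1.4375, f(x_5) = 0.237521, coefficient = 2
x_6 = 1.6250, f(x_6) = 0.196912, coefficient = 2
x_7 = 1.8125, f(x_7) = 0.163246, coefficient = 2
x_8 = 2.0000, f(x_8) = 0.135335, coefficient = 1

I ≈ (0.187500/2) × 5.040800 = 0.472575
Exact value: 0.471195
Error: 0.001380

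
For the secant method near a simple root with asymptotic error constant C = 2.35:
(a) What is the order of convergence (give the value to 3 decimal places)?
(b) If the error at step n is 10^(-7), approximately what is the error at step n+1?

(a) Secant method has superlinear convergence with order φ = (1+√5)/2 ≈ 1.618.
    This means |e_{n+1}| ≈ C|e_n|^1.618.

(b) With |e_n| = 10^(-7) and C = 2.35:
    |e_{n+1}| ≈ 2.35 × (10^(-7))^1.618 = 2.35 × 10^(-11.33)

(a) ≈ 1.618 (golden ratio); (b) |e_{n+1}| ≈ 1.109e-11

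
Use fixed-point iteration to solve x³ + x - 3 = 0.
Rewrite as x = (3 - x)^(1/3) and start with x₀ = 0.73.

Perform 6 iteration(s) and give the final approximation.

Equation: x³ + x - 3 = 0
Fixed-point form: x = (3 - x)^(1/3)
x₀ = 0.73

x_1 = g(0.730000) = 1.314242
x_2 = g(1.314242) = 1.190141
x_3 = g(1.190141) = 1.218657
x_4 = g(1.218657) = 1.212223
x_5 = g(1.212223) = 1.213681
x_6 = g(1.213681) = 1.213351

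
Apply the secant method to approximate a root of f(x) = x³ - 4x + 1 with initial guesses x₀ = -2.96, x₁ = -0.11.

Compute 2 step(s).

f(x) = x³ - 4x + 1
x₀ = -2.96, x₁ = -0.11

Secant formula: x_{n+1} = x_n - f(x_n)(x_n - x_{n-1})/(f(x_n) - f(x_{n-1}))

Iteration 1:
  f(-2.960000) = -13.094336
  f(-0.110000) = 1.438669
  x_2 = -0.110000 - 1.438669×(-0.110000 - (-2.960000))/(1.438669 - (-13.094336))
       = -0.392131
Iteration 2:
  f(-0.110000) = 1.438669
  f(-0.392131) = 2.508226
  x_3 = -0.392131 - 2.508226×(-0.392131 - (-0.110000))/(2.508226 - 1.438669)
       = 0.269496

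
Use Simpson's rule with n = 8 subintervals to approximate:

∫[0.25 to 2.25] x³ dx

f(x) = x³
a = 0.25, b = 2.25, n = 8
h = (b - a)/n = 0.250000

Simpson's rule: (h/3)[f(x₀) + 4f(x₁) + 2f(x₂) + ... + f(xₙ)]

x_0 = 0.2500, f(x_0) = 0.015625, coefficient = 1
x_1 = 0.5000, f(x_1) = 0.125000, coefficient = 4
x_2 = 0.7500, f(x_2) = 0.421875, coefficient = 2
x_3 = 1.0000, f(x_3) = 1.000000, coefficient = 4
x_4 = 1.2500, f(x_4) = 1.953125, coefficient = 2
x_5 = 1.5000, f(x_5) = 3.375000, coefficient = 4
x_6 = 1.7500, f(x_6) = 5.359375, coefficient = 2
x_7 = 2.0000, f(x_7) = 8.000000, coefficient = 4
x_8 = 2.2500, f(x_8) = 11.390625, coefficient = 1

I ≈ (0.250000/3) × 76.875000 = 6.406250
Exact value: 6.406250
Error: 0.000000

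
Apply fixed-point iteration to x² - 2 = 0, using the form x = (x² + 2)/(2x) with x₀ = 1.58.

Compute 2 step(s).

Equation: x² - 2 = 0
Fixed-point form: x = (x² + 2)/(2x)
x₀ = 1.58

x_1 = g(1.580000) = 1.422911
x_2 = g(1.422911) = 1.414240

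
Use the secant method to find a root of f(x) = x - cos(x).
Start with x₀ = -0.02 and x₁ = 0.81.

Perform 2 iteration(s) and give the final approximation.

f(x) = x - cos(x)
x₀ = -0.02, x₁ = 0.81

Secant formula: x_{n+1} = x_n - f(x_n)(x_n - x_{n-1})/(f(x_n) - f(x_{n-1}))

Iteration 1:
  f(-0.020000) = -1.019800
  f(0.810000) = 0.120502
  x_2 = 0.810000 - 0.120502×(0.810000 - (-0.020000))/(0.120502 - (-1.019800))
       = 0.722290
Iteration 2:
  f(0.810000) = 0.120502
  f(0.722290) = -0.028004
  x_3 = 0.722290 - (-0.028004)×(0.722290 - 0.810000)/(-0.028004 - 0.120502)
       = 0.738830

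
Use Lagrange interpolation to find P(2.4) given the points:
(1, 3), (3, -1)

Lagrange interpolation formula:
P(x) = Σ yᵢ × Lᵢ(x)
where Lᵢ(x) = Π_{j≠i} (x - xⱼ)/(xᵢ - xⱼ)

L_0(2.4) = (2.4 - 3)/(1 - 3) = 0.300000
L_1(2.4) = (2.4 - 1)/(3 - 1) = 0.700000

P(2.4) = 3×L_0(2.4) + (-1)×L_1(2.4)
P(2.4) = 0.200000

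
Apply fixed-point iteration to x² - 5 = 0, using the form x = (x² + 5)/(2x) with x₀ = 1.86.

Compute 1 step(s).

Equation: x² - 5 = 0
Fixed-point form: x = (x² + 5)/(2x)
x₀ = 1.86

x_1 = g(1.860000) = 2.274086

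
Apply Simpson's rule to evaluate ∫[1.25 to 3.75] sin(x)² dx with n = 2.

f(x) = sin(x)²
a = 1.25, b = 3.75, n = 2
h = (b - a)/n = 1.250000

Simpson's rule: (h/3)[f(x₀) + 4f(x₁) + 2f(x₂) + ... + f(xₙ)]

x_0 = 1.2500, f(x_0) = 0.900572, coefficient = 1
x_1 = 2.5000, f(x_1) = 0.358169, coefficient = 4
x_2 = 3.7500, f(x_2) = 0.326682, coefficient = 1

I ≈ (1.250000/3) × 2.659930 = 1.108304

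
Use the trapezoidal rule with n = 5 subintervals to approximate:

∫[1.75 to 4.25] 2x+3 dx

f(x) = 2x+3
a = 1.75, b = 4.25, n = 5
h = (b - a)/n = 0.500000

Trapezoidal rule: (h/2)[f(x₀) + 2f(x₁) + 2f(x₂) + ... + f(xₙ)]

x_0 = 1.7500, f(x_0) = 6.500000, coefficient = 1
x_1 = 2.2500, f(x_1) = 7.500000, coefficient = 2
x_2 = 2.7500, f(x_2) = 8.500000, coefficient = 2
x_3 = 3.2500, f(x_3) = 9.500000, coefficient = 2
x_4 = 3.7500, f(x_4) = 10.500000, coefficient = 2
x_5 = 4.2500, f(x_5) = 11.500000, coefficient = 1

I ≈ (0.500000/2) × 90.000000 = 22.500000
Exact value: 22.500000
Error: 0.000000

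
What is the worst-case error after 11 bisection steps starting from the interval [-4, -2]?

Bisection error bound: |error| ≤ (b-a)/2^n
|error| ≤ (-2 - (-4))/2^11 = 2/2^11
|error| ≤ 0.0009765625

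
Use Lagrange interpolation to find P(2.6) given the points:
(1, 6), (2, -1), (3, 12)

Lagrange interpolation formula:
P(x) = Σ yᵢ × Lᵢ(x)
where Lᵢ(x) = Π_{j≠i} (x - xⱼ)/(xᵢ - xⱼ)

L_0(2.6) = (2.6 - 2)/(1 - 2) × (2.6 - 3)/(1 - 3) = -0.120000
L_1(2.6) = (2.6 - 1)/(2 - 1) × (2.6 - 3)/(2 - 3) = 0.640000
L_2(2.6) = (2.6 - 1)/(3 - 1) × (2.6 - 2)/(3 - 2) = 0.480000

P(2.6) = 6×L_0(2.6) + (-1)×L_1(2.6) + 12×L_2(2.6)
P(2.6) = 4.400000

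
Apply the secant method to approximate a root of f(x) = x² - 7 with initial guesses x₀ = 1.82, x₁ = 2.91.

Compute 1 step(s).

f(x) = x² - 7
x₀ = 1.82, x₁ = 2.91

Secant formula: x_{n+1} = x_n - f(x_n)(x_n - x_{n-1})/(f(x_n) - f(x_{n-1}))

Iteration 1:
  f(1.820000) = -3.687600
  f(2.910000) = 1.468100
  x_2 = 2.910000 - 1.468100×(2.910000 - 1.820000)/(1.468100 - (-3.687600))
       = 2.599619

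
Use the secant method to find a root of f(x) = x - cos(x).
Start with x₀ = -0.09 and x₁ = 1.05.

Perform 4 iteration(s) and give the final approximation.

f(x) = x - cos(x)
x₀ = -0.09, x₁ = 1.05

Secant formula: x_{n+1} = x_n - f(x_n)(x_n - x_{n-1})/(f(x_n) - f(x_{n-1}))

Iteration 1:
  f(-0.090000) = -1.085953
  f(1.050000) = 0.552429
  x_2 = 1.050000 - 0.552429×(1.050000 - (-0.090000))/(0.552429 - (-1.085953))
       = 0.665615
Iteration 2:
  f(1.050000) = 0.552429
  f(0.665615) = -0.120922
  x_3 = 0.665615 - (-0.120922)×(0.665615 - 1.050000)/(-0.120922 - 0.552429)
       = 0.734644
Iteration 3:
  f(0.665615) = -0.120922
  f(0.734644) = -0.007426
  x_4 = 0.734644 - (-0.007426)×(0.734644 - 0.665615)/(-0.007426 - (-0.120922))
       = 0.739160
Iteration 4:
  f(0.734644) = -0.007426
  f(0.739160) = 0.000126
  x_5 = 0.739160 - 0.000126×(0.739160 - 0.734644)/(0.000126 - (-0.007426))
       = 0.739085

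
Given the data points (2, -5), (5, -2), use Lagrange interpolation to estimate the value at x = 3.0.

Lagrange interpolation formula:
P(x) = Σ yᵢ × Lᵢ(x)
where Lᵢ(x) = Π_{j≠i} (x - xⱼ)/(xᵢ - xⱼ)

L_0(3.0) = (3.0 - 5)/(2 - 5) = 0.666667
L_1(3.0) = (3.0 - 2)/(5 - 2) = 0.333333

P(3.0) = (-5)×L_0(3.0) + (-2)×L_1(3.0)
P(3.0) = -4.000000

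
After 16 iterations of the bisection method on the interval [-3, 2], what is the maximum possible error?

Bisection error bound: |error| ≤ (b-a)/2^n
|error| ≤ (2 - (-3))/2^16 = 5/2^16
|error| ≤ 0.0000762939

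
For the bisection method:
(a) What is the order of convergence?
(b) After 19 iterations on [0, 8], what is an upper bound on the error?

(a) Bisection has linear (order 1) convergence; the error is halved each step.

(b) Error bound = (b-a)/2^n = (8 - 0)/2^{19}
    = 8/2^{19}

(a) 1 (linear); (b) error ≤ 1.53e-05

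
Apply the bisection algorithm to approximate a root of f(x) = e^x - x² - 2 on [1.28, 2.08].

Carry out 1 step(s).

f(x) = e^x - x² - 2
Initial interval: [1.28, 2.08]

Iteration 1:
  c_1 = (1.280000 + 2.080000)/2 = 1.680000
  f(c_1) = f(1.680000) = 0.543156
  f(a) × f(c) < 0, new interval: [1.280000, 1.680000]

After 1 iteration(s), the approximation is c_1 = 1.680000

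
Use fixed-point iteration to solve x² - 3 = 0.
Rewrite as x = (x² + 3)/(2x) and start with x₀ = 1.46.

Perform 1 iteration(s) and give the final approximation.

Equation: x² - 3 = 0
Fixed-point form: x = (x² + 3)/(2x)
x₀ = 1.46

x_1 = g(1.460000) = 1.757397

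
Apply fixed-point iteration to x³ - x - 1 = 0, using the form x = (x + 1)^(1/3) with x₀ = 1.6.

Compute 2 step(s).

Equation: x³ - x - 1 = 0
Fixed-point form: x = (x + 1)^(1/3)
x₀ = 1.6

x_1 = g(1.600000) = 1.375069
x_2 = g(1.375069) = 1.334214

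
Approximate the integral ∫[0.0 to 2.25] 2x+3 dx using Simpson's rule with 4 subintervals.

f(x) = 2x+3
a = 0.0, b = 2.25, n = 4
h = (b - a)/n = 0.562500

Simpson's rule: (h/3)[f(x₀) + 4f(x₁) + 2f(x₂) + ... + f(xₙ)]

x_0 = 0.0000, f(x_0) = 3.000000, coefficient = 1
x_1 = 0.5625, f(x_1) = 4.125000, coefficient = 4
x_2 = 1.1250, f(x_2) = 5.250000, coefficient = 2
x_3 = 1.6875, f(x_3) = 6.375000, coefficient = 4
x_4 = 2.2500, f(x_4) = 7.500000, coefficient = 1

I ≈ (0.562500/3) × 63.000000 = 11.812500
Exact value: 11.812500
Error: 0.000000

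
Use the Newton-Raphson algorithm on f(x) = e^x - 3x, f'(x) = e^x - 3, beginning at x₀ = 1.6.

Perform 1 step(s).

f(x) = e^x - 3x
f'(x) = e^x - 3
x₀ = 1.6

Newton-Raphson formula: x_{n+1} = x_n - f(x_n)/f'(x_n)

Iteration 1:
  f(1.600000) = 0.153032
  f'(1.600000) = 1.953032
  x_1 = 1.600000 - 0.153032/1.953032 = 1.521644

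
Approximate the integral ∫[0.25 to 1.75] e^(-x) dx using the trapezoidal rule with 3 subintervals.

f(x) = e^(-x)
a = 0.25, b = 1.75, n = 3
h = (b - a)/n = 0.500000

Trapezoidal rule: (h/2)[f(x₀) + 2f(x₁) + 2f(x₂) + ... + f(xₙ)]

x_0 = 0.2500, f(x_0) = 0.778801, coefficient = 1
x_1 = 0.7500, f(x_1) = 0.472367, coefficient = 2
x_2 = 1.2500, f(x_2) = 0.286505, coefficient = 2
x_3 = 1.7500, f(x_3) = 0.173774, coefficient = 1

I ≈ (0.500000/2) × 2.470317 = 0.617579
Exact value: 0.605027
Error: 0.012553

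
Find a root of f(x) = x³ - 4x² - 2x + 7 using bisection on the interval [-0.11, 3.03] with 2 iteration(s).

f(x) = x³ - 4x² - 2x + 7
Initial interval: [-0.11, 3.03]

Iteration 1:
  c_1 = (-0.110000 + 3.030000)/2 = 1.460000
  f(c_1) = f(1.460000) = -1.334264
  f(a) × f(c) < 0, new interval: [-0.110000, 1.460000]
Iteration 2:
  c_2 = (-0.110000 + 1.460000)/2 = 0.675000
  f(c_2) = f(0.675000) = 4.135047
  f(a) × f(c) ≥ 0, new interval: [0.675000, 1.460000]

After 2 iteration(s), the approximation is c_2 = 0.675000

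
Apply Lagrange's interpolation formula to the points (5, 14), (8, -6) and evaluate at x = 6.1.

Lagrange interpolation formula:
P(x) = Σ yᵢ × Lᵢ(x)
where Lᵢ(x) = Π_{j≠i} (x - xⱼ)/(xᵢ - xⱼ)

L_0(6.1) = (6.1 - 8)/(5 - 8) = 0.633333
L_1(6.1) = (6.1 - 5)/(8 - 5) = 0.366667

P(6.1) = 14×L_0(6.1) + (-6)×L_1(6.1)
P(6.1) = 6.666667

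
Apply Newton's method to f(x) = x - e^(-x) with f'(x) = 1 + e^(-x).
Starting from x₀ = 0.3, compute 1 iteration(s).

f(x) = x - e^(-x)
f'(x) = 1 + e^(-x)
x₀ = 0.3

Newton-Raphson formula: x_{n+1} = x_n - f(x_n)/f'(x_n)

Iteration 1:
  f(0.300000) = -0.440818
  f'(0.300000) = 1.740818
  x_1 = 0.300000 - (-0.440818)/1.740818 = 0.553225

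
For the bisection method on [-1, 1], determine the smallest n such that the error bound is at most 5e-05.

We need (b-a)/2^n ≤ 5e-05
(1 - (-1))/2^n ≤ 5e-05
2/2^n ≤ 5e-05
2^n ≥ 40000
n ≥ log₂(40000) = 15.29
n ≥ 16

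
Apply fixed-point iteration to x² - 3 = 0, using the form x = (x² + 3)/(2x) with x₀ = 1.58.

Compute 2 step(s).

Equation: x² - 3 = 0
Fixed-point form: x = (x² + 3)/(2x)
x₀ = 1.58

x_1 = g(1.580000) = 1.739367
x_2 = g(1.739367) = 1.732066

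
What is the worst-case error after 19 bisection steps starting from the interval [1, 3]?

Bisection error bound: |error| ≤ (b-a)/2^n
|error| ≤ (3 - 1)/2^19 = 2/2^19
|error| ≤ 0.0000038147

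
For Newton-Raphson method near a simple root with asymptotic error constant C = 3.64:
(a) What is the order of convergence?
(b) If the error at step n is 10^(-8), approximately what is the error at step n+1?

(a) Newton-Raphson has quadratic (order 2) convergence near simple roots.
    This means |e_{n+1}| ≈ C|e_n|².

(b) With |e_n| = 10^(-8) and C = 3.64:
    |e_{n+1}| ≈ 3.64 × (10^(-8))² = 3.64 × 10^(-16)

(a) 2 (quadratic); (b) |e_{n+1}| ≈ 3.640e-16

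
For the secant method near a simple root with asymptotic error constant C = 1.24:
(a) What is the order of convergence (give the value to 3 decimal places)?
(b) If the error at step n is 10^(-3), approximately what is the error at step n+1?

(a) Secant method has superlinear convergence with order φ = (1+√5)/2 ≈ 1.618.
    This means |e_{n+1}| ≈ C|e_n|^1.618.

(b) With |e_n| = 10^(-3) and C = 1.24:
    |e_{n+1}| ≈ 1.24 × (10^(-3))^1.618 = 1.24 × 10^(-4.85)

(a) ≈ 1.618 (golden ratio); (b) |e_{n+1}| ≈ 1.735e-05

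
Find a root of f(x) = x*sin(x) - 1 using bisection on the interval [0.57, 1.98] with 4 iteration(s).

f(x) = x*sin(x) - 1
Initial interval: [0.57, 1.98]

Iteration 1:
  c_1 = (0.570000 + 1.980000)/2 = 1.275000
  f(c_1) = f(1.275000) = 0.219627
  f(a) × f(c) < 0, new interval: [0.570000, 1.275000]
Iteration 2:
  c_2 = (0.570000 + 1.275000)/2 = 0.922500
  f(c_2) = f(0.922500) = -0.264663
  f(a) × f(c) ≥ 0, new interval: [0.922500, 1.275000]
Iteration 3:
  c_3 = (0.922500 + 1.275000)/2 = 1.098750
  f(c_3) = f(1.098750) = -0.021410
  f(a) × f(c) ≥ 0, new interval: [1.098750, 1.275000]
Iteration 4:
  c_4 = (1.098750 + 1.275000)/2 = 1.186875
  f(c_4) = f(1.186875) = 0.100474
  f(a) × f(c) < 0, new interval: [1.098750, 1.186875]

After 4 iteration(s), the approximation is c_4 = 1.186875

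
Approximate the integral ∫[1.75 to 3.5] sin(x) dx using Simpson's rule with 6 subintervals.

f(x) = sin(x)
a = 1.75, b = 3.5, n = 6
h = (b - a)/n = 0.291667

Simpson's rule: (h/3)[f(x₀) + 4f(x₁) + 2f(x₂) + ... + f(xₙ)]

x_0 = 1.7500, f(x_0) = 0.983986, coefficient = 1
x_1 = 2.0417, f(x_1) = 0.891174, coefficient = 4
x_2 = 2.3333, f(x_2) = 0.723086, coefficient = 2
x_3 = 2.6250, f(x_3) = 0.493920, coefficient = 4
x_4 = 2.9167, f(x_4) = 0.223034, coefficient = 2
x_5 = 3.2083, f(x_5) = -0.066691, coefficient = 4
x_6 = 3.5000, f(x_6) = -0.350783, coefficient = 1

I ≈ (0.291667/3) × 7.799055 = 0.758241
Exact value: 0.758211
Error: 0.000031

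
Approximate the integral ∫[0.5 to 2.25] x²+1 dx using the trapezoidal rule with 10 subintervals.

f(x) = x²+1
a = 0.5, b = 2.25, n = 10
h = (b - a)/n = 0.175000

Trapezoidal rule: (h/2)[f(x₀) + 2f(x₁) + 2f(x₂) + ... + f(xₙ)]

x_0 = 0.5000, f(x_0) = 1.250000, coefficient = 1
x_1 = 0.6750, f(x_1) = 1.455625, coefficient = 2
x_2 = 0.8500, f(x_2) = 1.722500, coefficient = 2
x_3 = 1.0250, f(x_3) = 2.050625, coefficient = 2
x_4 = 1.2000, f(x_4) = 2.440000, coefficient = 2
x_5 = 1.3750, f(x_5) = 2.890625, coefficient = 2
x_6 = 1.5500, f(x_6) = 3.402500, coefficient = 2
x_7 = 1.7250, f(x_7) = 3.975625, coefficient = 2
x_8 = 1.9000, f(x_8) = 4.610000, coefficient = 2
x_9 = 2.0750, f(x_9) = 5.305625, coefficient = 2
x_10 = 2.2500, f(x_10) = 6.062500, coefficient = 1

I ≈ (0.175000/2) × 63.018750 = 5.514141
Exact value: 5.505208
Error: 0.008932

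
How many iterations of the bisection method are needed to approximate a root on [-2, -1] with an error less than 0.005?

We need (b-a)/2^n ≤ 0.005
(-1 - (-2))/2^n ≤ 0.005
1/2^n ≤ 0.005
2^n ≥ 200
n ≥ log₂(200) = 7.64
n ≥ 8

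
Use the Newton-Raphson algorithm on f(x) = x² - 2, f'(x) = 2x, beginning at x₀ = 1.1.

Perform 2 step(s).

f(x) = x² - 2
f'(x) = 2x
x₀ = 1.1

Newton-Raphson formula: x_{n+1} = x_n - f(x_n)/f'(x_n)

Iteration 1:
  f(1.100000) = -0.790000
  f'(1.100000) = 2.200000
  x_1 = 1.100000 - (-0.790000)/2.200000 = 1.459091
Iteration 2:
  f(1.459091) = 0.128946
  f'(1.459091) = 2.918182
  x_2 = 1.459091 - 0.128946/2.918182 = 1.414904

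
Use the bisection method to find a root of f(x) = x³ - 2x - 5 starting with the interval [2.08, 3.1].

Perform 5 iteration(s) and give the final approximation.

f(x) = x³ - 2x - 5
Initial interval: [2.08, 3.1]

Iteration 1:
  c_1 = (2.080000 + 3.100000)/2 = 2.590000
  f(c_1) = f(2.590000) = 7.193979
  f(a) × f(c) < 0, new interval: [2.080000, 2.590000]
Iteration 2:
  c_2 = (2.080000 + 2.590000)/2 = 2.335000
  f(c_2) = f(2.335000) = 3.060945
  f(a) × f(c) < 0, new interval: [2.080000, 2.335000]
Iteration 3:
  c_3 = (2.080000 + 2.335000)/2 = 2.207500
  f(c_3) = f(2.207500) = 1.342272
  f(a) × f(c) < 0, new interval: [2.080000, 2.207500]
Iteration 4:
  c_4 = (2.080000 + 2.207500)/2 = 2.143750
  f(c_4) = f(2.143750) = 0.564455
  f(a) × f(c) < 0, new interval: [2.080000, 2.143750]
Iteration 5:
  c_5 = (2.080000 + 2.143750)/2 = 2.111875
  f(c_5) = f(2.111875) = 0.195246
  f(a) × f(c) < 0, new interval: [2.080000, 2.111875]

After 5 iteration(s), the approximation is c_5 = 2.111875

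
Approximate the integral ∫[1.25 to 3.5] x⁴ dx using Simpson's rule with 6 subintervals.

f(x) = x⁴
a = 1.25, b = 3.5, n = 6
h = (b - a)/n = 0.375000

Simpson's rule: (h/3)[f(x₀) + 4f(x₁) + 2f(x₂) + ... + f(xₙ)]

x_0 = 1.2500, f(x_0) = 2.441406, coefficient = 1
x_1 = 1.6250, f(x_1) = 6.972900, coefficient = 4
x_2 = 2.0000, f(x_2) = 16.000000, coefficient = 2
x_3 = 2.3750, f(x_3) = 31.816650, coefficient = 4
x_4 = 2.7500, f(x_4) = 57.191406, coefficient = 2
x_5 = 3.1250, f(x_5) = 95.367432, coefficient = 4
x_6 = 3.5000, f(x_6) = 150.062500, coefficient = 1

I ≈ (0.375000/3) × 835.514648 = 104.439331
Exact value: 104.433398
Error: 0.005933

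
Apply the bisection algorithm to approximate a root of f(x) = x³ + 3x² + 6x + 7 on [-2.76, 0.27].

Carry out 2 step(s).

f(x) = x³ + 3x² + 6x + 7
Initial interval: [-2.76, 0.27]

Iteration 1:
  c_1 = (-2.760000 + 0.270000)/2 = -1.245000
  f(c_1) = f(-1.245000) = 2.250294
  f(a) × f(c) < 0, new interval: [-2.760000, -1.245000]
Iteration 2:
  c_2 = (-2.760000 + (-1.245000))/2 = -2.002500
  f(c_2) = f(-2.002500) = -1.015019
  f(a) × f(c) ≥ 0, new interval: [-2.002500, -1.245000]

After 2 iteration(s), the approximation is c_2 = -2.002500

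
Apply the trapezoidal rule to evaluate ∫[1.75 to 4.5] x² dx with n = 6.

f(x) = x²
a = 1.75, b = 4.5, n = 6
h = (b - a)/n = 0.458333

Trapezoidal rule: (h/2)[f(x₀) + 2f(x₁) + 2f(x₂) + ... + f(xₙ)]

x_0 = 1.7500, f(x_0) = 3.062500, coefficient = 1
x_1 = 2.2083, f(x_1) = 4.876736, coefficient = 2
x_2 = 2.6667, f(x_2) = 7.111111, coefficient = 2
x_3 = 3.1250, f(x_3) = 9.765625, coefficient = 2
x_4 = 3.5833, f(x_4) = 12.840278, coefficient = 2
x_5 = 4.0417, f(x_5) = 16.335069, coefficient = 2
x_6 = 4.5000, f(x_6) = 20.250000, coefficient = 1

I ≈ (0.458333/2) × 125.170139 = 28.684823
Exact value: 28.588542
Error: 0.096282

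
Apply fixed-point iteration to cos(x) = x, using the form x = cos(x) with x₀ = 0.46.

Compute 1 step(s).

Equation: cos(x) = x
Fixed-point form: x = cos(x)
x₀ = 0.46

x_1 = g(0.460000) = 0.896052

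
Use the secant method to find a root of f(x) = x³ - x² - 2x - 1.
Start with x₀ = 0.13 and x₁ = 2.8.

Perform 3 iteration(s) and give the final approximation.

f(x) = x³ - x² - 2x - 1
x₀ = 0.13, x₁ = 2.8

Secant formula: x_{n+1} = x_n - f(x_n)(x_n - x_{n-1})/(f(x_n) - f(x_{n-1}))

Iteration 1:
  f(0.130000) = -1.274703
  f(2.800000) = 7.512000
  x_2 = 2.800000 - 7.512000×(2.800000 - 0.130000)/(7.512000 - (-1.274703))
       = 0.517342
Iteration 2:
  f(2.800000) = 7.512000
  f(0.517342) = -2.163863
  x_3 = 0.517342 - (-2.163863)×(0.517342 - 2.800000)/(-2.163863 - 7.512000)
       = 1.027824
Iteration 3:
  f(0.517342) = -2.163863
  f(1.027824) = -3.026254
  x_4 = 1.027824 - (-3.026254)×(1.027824 - 0.517342)/(-3.026254 - (-2.163863))
       = -0.763533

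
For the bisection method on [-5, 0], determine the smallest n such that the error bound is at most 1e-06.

We need (b-a)/2^n ≤ 1e-06
(0 - (-5))/2^n ≤ 1e-06
5/2^n ≤ 1e-06
2^n ≥ 5000000
n ≥ log₂(5000000) = 22.25
n ≥ 23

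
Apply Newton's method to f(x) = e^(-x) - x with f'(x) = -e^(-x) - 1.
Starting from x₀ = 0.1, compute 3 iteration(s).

f(x) = e^(-x) - x
f'(x) = -e^(-x) - 1
x₀ = 0.1

Newton-Raphson formula: x_{n+1} = x_n - f(x_n)/f'(x_n)

Iteration 1:
  f(0.100000) = 0.804837
  f'(0.100000) = -1.904837
  x_1 = 0.100000 - 0.804837/(-1.904837) = 0.522523
Iteration 2:
  f(0.522523) = 0.070500
  f'(0.522523) = -1.593023
  x_2 = 0.522523 - 0.070500/(-1.593023) = 0.566778
Iteration 3:
  f(0.566778) = 0.000572
  f'(0.566778) = -1.567350
  x_3 = 0.566778 - 0.000572/(-1.567350) = 0.567143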